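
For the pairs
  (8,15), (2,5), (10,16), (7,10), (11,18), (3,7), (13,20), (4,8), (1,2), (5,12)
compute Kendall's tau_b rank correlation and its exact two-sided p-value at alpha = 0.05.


Step 1: Enumerate the 45 unordered pairs (i,j) with i<j and classify each by sign(x_j-x_i) * sign(y_j-y_i).
  (1,2):dx=-6,dy=-10->C; (1,3):dx=+2,dy=+1->C; (1,4):dx=-1,dy=-5->C; (1,5):dx=+3,dy=+3->C
  (1,6):dx=-5,dy=-8->C; (1,7):dx=+5,dy=+5->C; (1,8):dx=-4,dy=-7->C; (1,9):dx=-7,dy=-13->C
  (1,10):dx=-3,dy=-3->C; (2,3):dx=+8,dy=+11->C; (2,4):dx=+5,dy=+5->C; (2,5):dx=+9,dy=+13->C
  (2,6):dx=+1,dy=+2->C; (2,7):dx=+11,dy=+15->C; (2,8):dx=+2,dy=+3->C; (2,9):dx=-1,dy=-3->C
  (2,10):dx=+3,dy=+7->C; (3,4):dx=-3,dy=-6->C; (3,5):dx=+1,dy=+2->C; (3,6):dx=-7,dy=-9->C
  (3,7):dx=+3,dy=+4->C; (3,8):dx=-6,dy=-8->C; (3,9):dx=-9,dy=-14->C; (3,10):dx=-5,dy=-4->C
  (4,5):dx=+4,dy=+8->C; (4,6):dx=-4,dy=-3->C; (4,7):dx=+6,dy=+10->C; (4,8):dx=-3,dy=-2->C
  (4,9):dx=-6,dy=-8->C; (4,10):dx=-2,dy=+2->D; (5,6):dx=-8,dy=-11->C; (5,7):dx=+2,dy=+2->C
  (5,8):dx=-7,dy=-10->C; (5,9):dx=-10,dy=-16->C; (5,10):dx=-6,dy=-6->C; (6,7):dx=+10,dy=+13->C
  (6,8):dx=+1,dy=+1->C; (6,9):dx=-2,dy=-5->C; (6,10):dx=+2,dy=+5->C; (7,8):dx=-9,dy=-12->C
  (7,9):dx=-12,dy=-18->C; (7,10):dx=-8,dy=-8->C; (8,9):dx=-3,dy=-6->C; (8,10):dx=+1,dy=+4->C
  (9,10):dx=+4,dy=+10->C
Step 2: C = 44, D = 1, total pairs = 45.
Step 3: tau = (C - D)/(n(n-1)/2) = (44 - 1)/45 = 0.955556.
Step 4: Exact two-sided p-value (enumerate n! = 3628800 permutations of y under H0): p = 0.000006.
Step 5: alpha = 0.05. reject H0.

tau_b = 0.9556 (C=44, D=1), p = 0.000006, reject H0.


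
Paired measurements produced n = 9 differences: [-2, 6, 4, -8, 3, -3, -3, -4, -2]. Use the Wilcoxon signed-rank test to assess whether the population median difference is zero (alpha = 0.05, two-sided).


Step 1: Drop any zero differences (none here) and take |d_i|.
|d| = [2, 6, 4, 8, 3, 3, 3, 4, 2]
Step 2: Midrank |d_i| (ties get averaged ranks).
ranks: |2|->1.5, |6|->8, |4|->6.5, |8|->9, |3|->4, |3|->4, |3|->4, |4|->6.5, |2|->1.5
Step 3: Attach original signs; sum ranks with positive sign and with negative sign.
W+ = 8 + 6.5 + 4 = 18.5
W- = 1.5 + 9 + 4 + 4 + 6.5 + 1.5 = 26.5
(Check: W+ + W- = 45 should equal n(n+1)/2 = 45.)
Step 4: Test statistic W = min(W+, W-) = 18.5.
Step 5: Ties in |d|, so use the tie-corrected normal approximation.
        E[W] = n(n+1)/4 = 9*10/4 = 22.5.
        Tie groups: |d|=2 (t=2), |d|=3 (t=3), |d|=4 (t=2); sum(t^3 - t) = 36.
        Var[W] = n(n+1)(2n+1)/24 - sum(t^3-t)/48 = 1710/24 - 36/48 = 70.5.
        z = (W - E[W]) / sqrt(Var[W]) = (18.5 - 22.5) / 8.3964 = -0.4764.
        Two-sided p = 2*Phi(z) = 0.633794.
Step 6: alpha = 0.05. fail to reject H0.

W+ = 18.5, W- = 26.5, W = min = 18.5, p = 0.633794, fail to reject H0.


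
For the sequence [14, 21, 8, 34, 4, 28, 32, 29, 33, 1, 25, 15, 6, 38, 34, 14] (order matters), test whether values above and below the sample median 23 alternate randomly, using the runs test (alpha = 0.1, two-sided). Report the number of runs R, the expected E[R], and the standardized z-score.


Step 1: Compute median = 23; label A = above, B = below.
Labels in order: BBBABAAAABABBAAB  (n_A = 8, n_B = 8)
Step 2: Count runs R = 9.
Step 3: Under H0 (random ordering), E[R] = 2*n_A*n_B/(n_A+n_B) + 1 = 2*8*8/16 + 1 = 9.0000.
        Var[R] = 2*n_A*n_B*(2*n_A*n_B - n_A - n_B) / ((n_A+n_B)^2 * (n_A+n_B-1)) = 14336/3840 = 3.7333.
        SD[R] = 1.9322.
Step 4: R = E[R], so z = 0 with no continuity correction.
Step 5: Two-sided p-value via normal approximation = 2*(1 - Phi(|z|)) = 1.000000.
Step 6: alpha = 0.1. fail to reject H0.

R = 9, z = 0.0000, p = 1.000000, fail to reject H0.


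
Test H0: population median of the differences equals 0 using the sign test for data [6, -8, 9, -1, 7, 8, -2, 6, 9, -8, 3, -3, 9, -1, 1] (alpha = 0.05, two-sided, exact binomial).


Step 1: Discard zero differences. Original n = 15; n_eff = number of nonzero differences = 15.
Nonzero differences (with sign): +6, -8, +9, -1, +7, +8, -2, +6, +9, -8, +3, -3, +9, -1, +1
Step 2: Count signs: positive = 9, negative = 6.
Step 3: Under H0: P(positive) = 0.5, so the number of positives S ~ Bin(15, 0.5).
Step 4: Two-sided exact p-value = sum of Bin(15,0.5) probabilities at or below the observed probability = 0.607239.
Step 5: alpha = 0.05. fail to reject H0.

n_eff = 15, pos = 9, neg = 6, p = 0.607239, fail to reject H0.


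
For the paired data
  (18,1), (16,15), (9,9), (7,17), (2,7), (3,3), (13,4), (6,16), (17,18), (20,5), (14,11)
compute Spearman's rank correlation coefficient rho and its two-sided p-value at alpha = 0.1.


Step 1: Rank x and y separately (midranks; no ties here).
rank(x): 18->10, 16->8, 9->5, 7->4, 2->1, 3->2, 13->6, 6->3, 17->9, 20->11, 14->7
rank(y): 1->1, 15->8, 9->6, 17->10, 7->5, 3->2, 4->3, 16->9, 18->11, 5->4, 11->7
Step 2: d_i = R_x(i) - R_y(i); compute d_i^2.
  (10-1)^2=81, (8-8)^2=0, (5-6)^2=1, (4-10)^2=36, (1-5)^2=16, (2-2)^2=0, (6-3)^2=9, (3-9)^2=36, (9-11)^2=4, (11-4)^2=49, (7-7)^2=0
sum(d^2) = 232.
Step 3: rho = 1 - 6*232 / (11*(11^2 - 1)) = 1 - 1392/1320 = -0.054545.
Step 4: Under H0, t = rho * sqrt((n-2)/(1-rho^2)) = -0.1639 ~ t(9).
Step 5: Two-sided p-value from the t-distribution with 9 df = 0.873447.
Step 6: alpha = 0.1. fail to reject H0.

rho = -0.0545, p = 0.873447, fail to reject H0 at alpha = 0.1.


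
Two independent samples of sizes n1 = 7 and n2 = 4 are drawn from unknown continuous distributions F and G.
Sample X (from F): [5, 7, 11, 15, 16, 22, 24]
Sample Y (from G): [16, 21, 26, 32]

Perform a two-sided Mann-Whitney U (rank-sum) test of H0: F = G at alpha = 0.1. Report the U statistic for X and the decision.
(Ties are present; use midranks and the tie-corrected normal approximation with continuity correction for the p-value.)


Step 1: Combine and sort all 11 observations; assign midranks.
sorted (value, group): (5,X), (7,X), (11,X), (15,X), (16,X), (16,Y), (21,Y), (22,X), (24,X), (26,Y), (32,Y)
ranks: 5->1, 7->2, 11->3, 15->4, 16->5.5, 16->5.5, 21->7, 22->8, 24->9, 26->10, 32->11
Step 2: Rank sum for X: R1 = 1 + 2 + 3 + 4 + 5.5 + 8 + 9 = 32.5.
Step 3: U_X = R1 - n1(n1+1)/2 = 32.5 - 7*8/2 = 32.5 - 28 = 4.5.
       U_Y = n1*n2 - U_X = 28 - 4.5 = 23.5.
Step 4: Ties are present, so use the tie-corrected normal approximation (with continuity correction) for the p-value.
Step 5: p-value = 0.088247; compare to alpha = 0.1. reject H0.

U_X = 4.5, p = 0.088247, reject H0 at alpha = 0.1.


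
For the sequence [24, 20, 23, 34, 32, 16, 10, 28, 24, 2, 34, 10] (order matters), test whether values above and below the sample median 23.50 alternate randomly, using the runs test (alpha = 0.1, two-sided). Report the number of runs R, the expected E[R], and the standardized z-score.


Step 1: Compute median = 23.50; label A = above, B = below.
Labels in order: ABBAABBAABAB  (n_A = 6, n_B = 6)
Step 2: Count runs R = 8.
Step 3: Under H0 (random ordering), E[R] = 2*n_A*n_B/(n_A+n_B) + 1 = 2*6*6/12 + 1 = 7.0000.
        Var[R] = 2*n_A*n_B*(2*n_A*n_B - n_A - n_B) / ((n_A+n_B)^2 * (n_A+n_B-1)) = 4320/1584 = 2.7273.
        SD[R] = 1.6514.
Step 4: Continuity-corrected z = (R - 0.5 - E[R]) / SD[R] = (8 - 0.5 - 7.0000) / 1.6514 = 0.3028.
Step 5: Two-sided p-value via normal approximation = 2*(1 - Phi(|z|)) = 0.762069.
Step 6: alpha = 0.1. fail to reject H0.

R = 8, z = 0.3028, p = 0.762069, fail to reject H0.


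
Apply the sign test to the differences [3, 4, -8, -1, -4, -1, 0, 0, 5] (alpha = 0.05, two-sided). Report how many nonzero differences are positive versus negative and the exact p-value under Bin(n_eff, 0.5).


Step 1: Discard zero differences. Original n = 9; n_eff = number of nonzero differences = 7.
Nonzero differences (with sign): +3, +4, -8, -1, -4, -1, +5
Step 2: Count signs: positive = 3, negative = 4.
Step 3: Under H0: P(positive) = 0.5, so the number of positives S ~ Bin(7, 0.5).
Step 4: Two-sided exact p-value = sum of Bin(7,0.5) probabilities at or below the observed probability = 1.000000.
Step 5: alpha = 0.05. fail to reject H0.

n_eff = 7, pos = 3, neg = 4, p = 1.000000, fail to reject H0.


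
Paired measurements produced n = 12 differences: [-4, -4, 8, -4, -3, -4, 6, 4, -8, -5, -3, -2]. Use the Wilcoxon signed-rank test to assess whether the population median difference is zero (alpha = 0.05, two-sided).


Step 1: Drop any zero differences (none here) and take |d_i|.
|d| = [4, 4, 8, 4, 3, 4, 6, 4, 8, 5, 3, 2]
Step 2: Midrank |d_i| (ties get averaged ranks).
ranks: |4|->6, |4|->6, |8|->11.5, |4|->6, |3|->2.5, |4|->6, |6|->10, |4|->6, |8|->11.5, |5|->9, |3|->2.5, |2|->1
Step 3: Attach original signs; sum ranks with positive sign and with negative sign.
W+ = 11.5 + 10 + 6 = 27.5
W- = 6 + 6 + 6 + 2.5 + 6 + 11.5 + 9 + 2.5 + 1 = 50.5
(Check: W+ + W- = 78 should equal n(n+1)/2 = 78.)
Step 4: Test statistic W = min(W+, W-) = 27.5.
Step 5: Ties in |d|, so use the tie-corrected normal approximation.
        E[W] = n(n+1)/4 = 12*13/4 = 39.
        Tie groups: |d|=3 (t=2), |d|=4 (t=5), |d|=8 (t=2); sum(t^3 - t) = 132.
        Var[W] = n(n+1)(2n+1)/24 - sum(t^3-t)/48 = 3900/24 - 132/48 = 159.75.
        z = (W - E[W]) / sqrt(Var[W]) = (27.5 - 39) / 12.6392 = -0.9099.
        Two-sided p = 2*Phi(z) = 0.362893.
Step 6: alpha = 0.05. fail to reject H0.

W+ = 27.5, W- = 50.5, W = min = 27.5, p = 0.362893, fail to reject H0.


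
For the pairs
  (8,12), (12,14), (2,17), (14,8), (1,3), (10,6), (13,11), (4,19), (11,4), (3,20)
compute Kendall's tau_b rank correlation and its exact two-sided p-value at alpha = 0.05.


Step 1: Enumerate the 45 unordered pairs (i,j) with i<j and classify each by sign(x_j-x_i) * sign(y_j-y_i).
  (1,2):dx=+4,dy=+2->C; (1,3):dx=-6,dy=+5->D; (1,4):dx=+6,dy=-4->D; (1,5):dx=-7,dy=-9->C
  (1,6):dx=+2,dy=-6->D; (1,7):dx=+5,dy=-1->D; (1,8):dx=-4,dy=+7->D; (1,9):dx=+3,dy=-8->D
  (1,10):dx=-5,dy=+8->D; (2,3):dx=-10,dy=+3->D; (2,4):dx=+2,dy=-6->D; (2,5):dx=-11,dy=-11->C
  (2,6):dx=-2,dy=-8->C; (2,7):dx=+1,dy=-3->D; (2,8):dx=-8,dy=+5->D; (2,9):dx=-1,dy=-10->C
  (2,10):dx=-9,dy=+6->D; (3,4):dx=+12,dy=-9->D; (3,5):dx=-1,dy=-14->C; (3,6):dx=+8,dy=-11->D
  (3,7):dx=+11,dy=-6->D; (3,8):dx=+2,dy=+2->C; (3,9):dx=+9,dy=-13->D; (3,10):dx=+1,dy=+3->C
  (4,5):dx=-13,dy=-5->C; (4,6):dx=-4,dy=-2->C; (4,7):dx=-1,dy=+3->D; (4,8):dx=-10,dy=+11->D
  (4,9):dx=-3,dy=-4->C; (4,10):dx=-11,dy=+12->D; (5,6):dx=+9,dy=+3->C; (5,7):dx=+12,dy=+8->C
  (5,8):dx=+3,dy=+16->C; (5,9):dx=+10,dy=+1->C; (5,10):dx=+2,dy=+17->C; (6,7):dx=+3,dy=+5->C
  (6,8):dx=-6,dy=+13->D; (6,9):dx=+1,dy=-2->D; (6,10):dx=-7,dy=+14->D; (7,8):dx=-9,dy=+8->D
  (7,9):dx=-2,dy=-7->C; (7,10):dx=-10,dy=+9->D; (8,9):dx=+7,dy=-15->D; (8,10):dx=-1,dy=+1->D
  (9,10):dx=-8,dy=+16->D
Step 2: C = 18, D = 27, total pairs = 45.
Step 3: tau = (C - D)/(n(n-1)/2) = (18 - 27)/45 = -0.200000.
Step 4: Exact two-sided p-value (enumerate n! = 3628800 permutations of y under H0): p = 0.484313.
Step 5: alpha = 0.05. fail to reject H0.

tau_b = -0.2000 (C=18, D=27), p = 0.484313, fail to reject H0.


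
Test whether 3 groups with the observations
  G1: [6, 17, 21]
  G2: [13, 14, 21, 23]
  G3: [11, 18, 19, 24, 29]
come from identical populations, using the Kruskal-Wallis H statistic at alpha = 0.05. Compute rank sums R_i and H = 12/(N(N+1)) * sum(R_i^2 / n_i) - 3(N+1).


Step 1: Combine all N = 12 observations and assign midranks.
sorted (value, group, rank): (6,G1,1), (11,G3,2), (13,G2,3), (14,G2,4), (17,G1,5), (18,G3,6), (19,G3,7), (21,G1,8.5), (21,G2,8.5), (23,G2,10), (24,G3,11), (29,G3,12)
Step 2: Sum ranks within each group.
R_1 = 14.5 (n_1 = 3)
R_2 = 25.5 (n_2 = 4)
R_3 = 38 (n_3 = 5)
Step 3: H = 12/(N(N+1)) * sum(R_i^2/n_i) - 3(N+1)
     = 12/(12*13) * (14.5^2/3 + 25.5^2/4 + 38^2/5) - 3*13
     = 0.076923 * 521.446 - 39
     = 1.111218.
Step 4: Ties present; correction factor C = 1 - 6/(12^3 - 12) = 0.996503. Corrected H = 1.111218 / 0.996503 = 1.115117.
Step 5: Under H0, H ~ chi^2(2); p-value = 0.572605.
Step 6: alpha = 0.05. fail to reject H0.

H = 1.1151, df = 2, p = 0.572605, fail to reject H0.


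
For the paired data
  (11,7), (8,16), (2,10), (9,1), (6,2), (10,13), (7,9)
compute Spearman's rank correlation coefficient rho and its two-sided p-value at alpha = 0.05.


Step 1: Rank x and y separately (midranks; no ties here).
rank(x): 11->7, 8->4, 2->1, 9->5, 6->2, 10->6, 7->3
rank(y): 7->3, 16->7, 10->5, 1->1, 2->2, 13->6, 9->4
Step 2: d_i = R_x(i) - R_y(i); compute d_i^2.
  (7-3)^2=16, (4-7)^2=9, (1-5)^2=16, (5-1)^2=16, (2-2)^2=0, (6-6)^2=0, (3-4)^2=1
sum(d^2) = 58.
Step 3: rho = 1 - 6*58 / (7*(7^2 - 1)) = 1 - 348/336 = -0.035714.
Step 4: Under H0, t = rho * sqrt((n-2)/(1-rho^2)) = -0.0799 ~ t(5).
Step 5: Two-sided p-value from the t-distribution with 5 df = 0.939408.
Step 6: alpha = 0.05. fail to reject H0.

rho = -0.0357, p = 0.939408, fail to reject H0 at alpha = 0.05.


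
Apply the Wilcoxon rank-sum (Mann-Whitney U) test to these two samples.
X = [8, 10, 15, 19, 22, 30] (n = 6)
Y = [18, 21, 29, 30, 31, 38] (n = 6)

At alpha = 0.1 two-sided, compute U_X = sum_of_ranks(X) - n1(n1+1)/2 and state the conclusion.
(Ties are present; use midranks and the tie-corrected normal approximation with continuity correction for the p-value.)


Step 1: Combine and sort all 12 observations; assign midranks.
sorted (value, group): (8,X), (10,X), (15,X), (18,Y), (19,X), (21,Y), (22,X), (29,Y), (30,X), (30,Y), (31,Y), (38,Y)
ranks: 8->1, 10->2, 15->3, 18->4, 19->5, 21->6, 22->7, 29->8, 30->9.5, 30->9.5, 31->11, 38->12
Step 2: Rank sum for X: R1 = 1 + 2 + 3 + 5 + 7 + 9.5 = 27.5.
Step 3: U_X = R1 - n1(n1+1)/2 = 27.5 - 6*7/2 = 27.5 - 21 = 6.5.
       U_Y = n1*n2 - U_X = 36 - 6.5 = 29.5.
Step 4: Ties are present, so use the tie-corrected normal approximation (with continuity correction) for the p-value.
Step 5: p-value = 0.077648; compare to alpha = 0.1. reject H0.

U_X = 6.5, p = 0.077648, reject H0 at alpha = 0.1.


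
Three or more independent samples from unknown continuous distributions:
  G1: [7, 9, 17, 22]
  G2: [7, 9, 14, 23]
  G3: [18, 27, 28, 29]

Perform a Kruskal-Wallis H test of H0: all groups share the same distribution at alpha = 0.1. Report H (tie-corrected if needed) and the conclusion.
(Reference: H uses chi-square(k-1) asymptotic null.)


Step 1: Combine all N = 12 observations and assign midranks.
sorted (value, group, rank): (7,G1,1.5), (7,G2,1.5), (9,G1,3.5), (9,G2,3.5), (14,G2,5), (17,G1,6), (18,G3,7), (22,G1,8), (23,G2,9), (27,G3,10), (28,G3,11), (29,G3,12)
Step 2: Sum ranks within each group.
R_1 = 19 (n_1 = 4)
R_2 = 19 (n_2 = 4)
R_3 = 40 (n_3 = 4)
Step 3: H = 12/(N(N+1)) * sum(R_i^2/n_i) - 3(N+1)
     = 12/(12*13) * (19^2/4 + 19^2/4 + 40^2/4) - 3*13
     = 0.076923 * 580.5 - 39
     = 5.653846.
Step 4: Ties present; correction factor C = 1 - 12/(12^3 - 12) = 0.993007. Corrected H = 5.653846 / 0.993007 = 5.693662.
Step 5: Under H0, H ~ chi^2(2); p-value = 0.058028.
Step 6: alpha = 0.1. reject H0.

H = 5.6937, df = 2, p = 0.058028, reject H0.


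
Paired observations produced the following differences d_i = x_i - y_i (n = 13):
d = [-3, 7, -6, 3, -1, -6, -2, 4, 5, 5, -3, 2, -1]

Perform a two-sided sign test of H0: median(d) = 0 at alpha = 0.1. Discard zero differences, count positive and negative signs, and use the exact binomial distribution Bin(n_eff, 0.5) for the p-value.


Step 1: Discard zero differences. Original n = 13; n_eff = number of nonzero differences = 13.
Nonzero differences (with sign): -3, +7, -6, +3, -1, -6, -2, +4, +5, +5, -3, +2, -1
Step 2: Count signs: positive = 6, negative = 7.
Step 3: Under H0: P(positive) = 0.5, so the number of positives S ~ Bin(13, 0.5).
Step 4: Two-sided exact p-value = sum of Bin(13,0.5) probabilities at or below the observed probability = 1.000000.
Step 5: alpha = 0.1. fail to reject H0.

n_eff = 13, pos = 6, neg = 7, p = 1.000000, fail to reject H0.


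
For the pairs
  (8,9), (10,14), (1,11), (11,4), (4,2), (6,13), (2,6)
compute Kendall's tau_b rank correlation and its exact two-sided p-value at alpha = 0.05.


Step 1: Enumerate the 21 unordered pairs (i,j) with i<j and classify each by sign(x_j-x_i) * sign(y_j-y_i).
  (1,2):dx=+2,dy=+5->C; (1,3):dx=-7,dy=+2->D; (1,4):dx=+3,dy=-5->D; (1,5):dx=-4,dy=-7->C
  (1,6):dx=-2,dy=+4->D; (1,7):dx=-6,dy=-3->C; (2,3):dx=-9,dy=-3->C; (2,4):dx=+1,dy=-10->D
  (2,5):dx=-6,dy=-12->C; (2,6):dx=-4,dy=-1->C; (2,7):dx=-8,dy=-8->C; (3,4):dx=+10,dy=-7->D
  (3,5):dx=+3,dy=-9->D; (3,6):dx=+5,dy=+2->C; (3,7):dx=+1,dy=-5->D; (4,5):dx=-7,dy=-2->C
  (4,6):dx=-5,dy=+9->D; (4,7):dx=-9,dy=+2->D; (5,6):dx=+2,dy=+11->C; (5,7):dx=-2,dy=+4->D
  (6,7):dx=-4,dy=-7->C
Step 2: C = 11, D = 10, total pairs = 21.
Step 3: tau = (C - D)/(n(n-1)/2) = (11 - 10)/21 = 0.047619.
Step 4: Exact two-sided p-value (enumerate n! = 5040 permutations of y under H0): p = 1.000000.
Step 5: alpha = 0.05. fail to reject H0.

tau_b = 0.0476 (C=11, D=10), p = 1.000000, fail to reject H0.


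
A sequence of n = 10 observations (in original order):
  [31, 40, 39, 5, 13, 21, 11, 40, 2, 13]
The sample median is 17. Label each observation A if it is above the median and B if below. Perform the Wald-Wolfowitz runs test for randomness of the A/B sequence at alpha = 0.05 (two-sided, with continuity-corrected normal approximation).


Step 1: Compute median = 17; label A = above, B = below.
Labels in order: AAABBABABB  (n_A = 5, n_B = 5)
Step 2: Count runs R = 6.
Step 3: Under H0 (random ordering), E[R] = 2*n_A*n_B/(n_A+n_B) + 1 = 2*5*5/10 + 1 = 6.0000.
        Var[R] = 2*n_A*n_B*(2*n_A*n_B - n_A - n_B) / ((n_A+n_B)^2 * (n_A+n_B-1)) = 2000/900 = 2.2222.
        SD[R] = 1.4907.
Step 4: R = E[R], so z = 0 with no continuity correction.
Step 5: Two-sided p-value via normal approximation = 2*(1 - Phi(|z|)) = 1.000000.
Step 6: alpha = 0.05. fail to reject H0.

R = 6, z = 0.0000, p = 1.000000, fail to reject H0.


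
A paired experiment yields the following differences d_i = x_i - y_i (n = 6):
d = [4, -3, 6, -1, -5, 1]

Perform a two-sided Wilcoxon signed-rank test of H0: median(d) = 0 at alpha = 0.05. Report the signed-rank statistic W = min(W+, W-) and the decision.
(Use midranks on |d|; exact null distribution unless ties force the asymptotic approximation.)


Step 1: Drop any zero differences (none here) and take |d_i|.
|d| = [4, 3, 6, 1, 5, 1]
Step 2: Midrank |d_i| (ties get averaged ranks).
ranks: |4|->4, |3|->3, |6|->6, |1|->1.5, |5|->5, |1|->1.5
Step 3: Attach original signs; sum ranks with positive sign and with negative sign.
W+ = 4 + 6 + 1.5 = 11.5
W- = 3 + 1.5 + 5 = 9.5
(Check: W+ + W- = 21 should equal n(n+1)/2 = 21.)
Step 4: Test statistic W = min(W+, W-) = 9.5.
Step 5: Ties in |d|, so use the tie-corrected normal approximation.
        E[W] = n(n+1)/4 = 6*7/4 = 10.5.
        Tie groups: |d|=1 (t=2); sum(t^3 - t) = 6.
        Var[W] = n(n+1)(2n+1)/24 - sum(t^3-t)/48 = 546/24 - 6/48 = 22.625.
        z = (W - E[W]) / sqrt(Var[W]) = (9.5 - 10.5) / 4.7566 = -0.2102.
        Two-sided p = 2*Phi(z) = 0.833484.
Step 6: alpha = 0.05. fail to reject H0.

W+ = 11.5, W- = 9.5, W = min = 9.5, p = 0.833484, fail to reject H0.


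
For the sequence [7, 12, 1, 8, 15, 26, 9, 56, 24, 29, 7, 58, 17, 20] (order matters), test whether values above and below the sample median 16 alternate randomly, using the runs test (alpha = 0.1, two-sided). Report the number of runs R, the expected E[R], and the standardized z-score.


Step 1: Compute median = 16; label A = above, B = below.
Labels in order: BBBBBABAAABAAA  (n_A = 7, n_B = 7)
Step 2: Count runs R = 6.
Step 3: Under H0 (random ordering), E[R] = 2*n_A*n_B/(n_A+n_B) + 1 = 2*7*7/14 + 1 = 8.0000.
        Var[R] = 2*n_A*n_B*(2*n_A*n_B - n_A - n_B) / ((n_A+n_B)^2 * (n_A+n_B-1)) = 8232/2548 = 3.2308.
        SD[R] = 1.7974.
Step 4: Continuity-corrected z = (R + 0.5 - E[R]) / SD[R] = (6 + 0.5 - 8.0000) / 1.7974 = -0.8345.
Step 5: Two-sided p-value via normal approximation = 2*(1 - Phi(|z|)) = 0.403986.
Step 6: alpha = 0.1. fail to reject H0.

R = 6, z = -0.8345, p = 0.403986, fail to reject H0.


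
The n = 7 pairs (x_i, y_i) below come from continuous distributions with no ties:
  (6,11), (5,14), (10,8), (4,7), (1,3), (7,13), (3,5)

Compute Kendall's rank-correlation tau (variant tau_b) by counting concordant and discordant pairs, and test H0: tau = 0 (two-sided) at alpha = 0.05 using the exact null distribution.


Step 1: Enumerate the 21 unordered pairs (i,j) with i<j and classify each by sign(x_j-x_i) * sign(y_j-y_i).
  (1,2):dx=-1,dy=+3->D; (1,3):dx=+4,dy=-3->D; (1,4):dx=-2,dy=-4->C; (1,5):dx=-5,dy=-8->C
  (1,6):dx=+1,dy=+2->C; (1,7):dx=-3,dy=-6->C; (2,3):dx=+5,dy=-6->D; (2,4):dx=-1,dy=-7->C
  (2,5):dx=-4,dy=-11->C; (2,6):dx=+2,dy=-1->D; (2,7):dx=-2,dy=-9->C; (3,4):dx=-6,dy=-1->C
  (3,5):dx=-9,dy=-5->C; (3,6):dx=-3,dy=+5->D; (3,7):dx=-7,dy=-3->C; (4,5):dx=-3,dy=-4->C
  (4,6):dx=+3,dy=+6->C; (4,7):dx=-1,dy=-2->C; (5,6):dx=+6,dy=+10->C; (5,7):dx=+2,dy=+2->C
  (6,7):dx=-4,dy=-8->C
Step 2: C = 16, D = 5, total pairs = 21.
Step 3: tau = (C - D)/(n(n-1)/2) = (16 - 5)/21 = 0.523810.
Step 4: Exact two-sided p-value (enumerate n! = 5040 permutations of y under H0): p = 0.136111.
Step 5: alpha = 0.05. fail to reject H0.

tau_b = 0.5238 (C=16, D=5), p = 0.136111, fail to reject H0.


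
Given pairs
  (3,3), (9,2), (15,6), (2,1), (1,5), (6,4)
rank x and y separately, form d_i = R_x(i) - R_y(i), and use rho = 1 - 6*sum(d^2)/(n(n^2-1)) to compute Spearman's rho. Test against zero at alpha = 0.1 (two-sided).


Step 1: Rank x and y separately (midranks; no ties here).
rank(x): 3->3, 9->5, 15->6, 2->2, 1->1, 6->4
rank(y): 3->3, 2->2, 6->6, 1->1, 5->5, 4->4
Step 2: d_i = R_x(i) - R_y(i); compute d_i^2.
  (3-3)^2=0, (5-2)^2=9, (6-6)^2=0, (2-1)^2=1, (1-5)^2=16, (4-4)^2=0
sum(d^2) = 26.
Step 3: rho = 1 - 6*26 / (6*(6^2 - 1)) = 1 - 156/210 = 0.257143.
Step 4: Under H0, t = rho * sqrt((n-2)/(1-rho^2)) = 0.5322 ~ t(4).
Step 5: Two-sided p-value from the t-distribution with 4 df = 0.622787.
Step 6: alpha = 0.1. fail to reject H0.

rho = 0.2571, p = 0.622787, fail to reject H0 at alpha = 0.1.


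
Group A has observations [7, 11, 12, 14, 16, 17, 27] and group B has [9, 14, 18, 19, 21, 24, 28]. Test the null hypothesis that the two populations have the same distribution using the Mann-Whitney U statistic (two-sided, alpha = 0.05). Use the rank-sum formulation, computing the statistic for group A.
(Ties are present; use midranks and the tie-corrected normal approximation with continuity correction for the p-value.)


Step 1: Combine and sort all 14 observations; assign midranks.
sorted (value, group): (7,X), (9,Y), (11,X), (12,X), (14,X), (14,Y), (16,X), (17,X), (18,Y), (19,Y), (21,Y), (24,Y), (27,X), (28,Y)
ranks: 7->1, 9->2, 11->3, 12->4, 14->5.5, 14->5.5, 16->7, 17->8, 18->9, 19->10, 21->11, 24->12, 27->13, 28->14
Step 2: Rank sum for X: R1 = 1 + 3 + 4 + 5.5 + 7 + 8 + 13 = 41.5.
Step 3: U_X = R1 - n1(n1+1)/2 = 41.5 - 7*8/2 = 41.5 - 28 = 13.5.
       U_Y = n1*n2 - U_X = 49 - 13.5 = 35.5.
Step 4: Ties are present, so use the tie-corrected normal approximation (with continuity correction) for the p-value.
Step 5: p-value = 0.179234; compare to alpha = 0.05. fail to reject H0.

U_X = 13.5, p = 0.179234, fail to reject H0 at alpha = 0.05.


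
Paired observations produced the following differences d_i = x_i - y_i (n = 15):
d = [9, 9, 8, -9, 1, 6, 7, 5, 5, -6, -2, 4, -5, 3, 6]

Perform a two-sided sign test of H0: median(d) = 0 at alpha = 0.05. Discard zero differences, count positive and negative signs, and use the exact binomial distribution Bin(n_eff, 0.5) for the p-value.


Step 1: Discard zero differences. Original n = 15; n_eff = number of nonzero differences = 15.
Nonzero differences (with sign): +9, +9, +8, -9, +1, +6, +7, +5, +5, -6, -2, +4, -5, +3, +6
Step 2: Count signs: positive = 11, negative = 4.
Step 3: Under H0: P(positive) = 0.5, so the number of positives S ~ Bin(15, 0.5).
Step 4: Two-sided exact p-value = sum of Bin(15,0.5) probabilities at or below the observed probability = 0.118469.
Step 5: alpha = 0.05. fail to reject H0.

n_eff = 15, pos = 11, neg = 4, p = 0.118469, fail to reject H0.


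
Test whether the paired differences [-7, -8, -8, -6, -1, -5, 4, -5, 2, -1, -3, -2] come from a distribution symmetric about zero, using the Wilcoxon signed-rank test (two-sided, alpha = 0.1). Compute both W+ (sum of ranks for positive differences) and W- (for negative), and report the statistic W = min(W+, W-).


Step 1: Drop any zero differences (none here) and take |d_i|.
|d| = [7, 8, 8, 6, 1, 5, 4, 5, 2, 1, 3, 2]
Step 2: Midrank |d_i| (ties get averaged ranks).
ranks: |7|->10, |8|->11.5, |8|->11.5, |6|->9, |1|->1.5, |5|->7.5, |4|->6, |5|->7.5, |2|->3.5, |1|->1.5, |3|->5, |2|->3.5
Step 3: Attach original signs; sum ranks with positive sign and with negative sign.
W+ = 6 + 3.5 = 9.5
W- = 10 + 11.5 + 11.5 + 9 + 1.5 + 7.5 + 7.5 + 1.5 + 5 + 3.5 = 68.5
(Check: W+ + W- = 78 should equal n(n+1)/2 = 78.)
Step 4: Test statistic W = min(W+, W-) = 9.5.
Step 5: Ties in |d|, so use the tie-corrected normal approximation.
        E[W] = n(n+1)/4 = 12*13/4 = 39.
        Tie groups: |d|=1 (t=2), |d|=2 (t=2), |d|=5 (t=2), |d|=8 (t=2); sum(t^3 - t) = 24.
        Var[W] = n(n+1)(2n+1)/24 - sum(t^3-t)/48 = 3900/24 - 24/48 = 162.
        z = (W - E[W]) / sqrt(Var[W]) = (9.5 - 39) / 12.7279 = -2.3177.
        Two-sided p = 2*Phi(z) = 0.020464.
Step 6: alpha = 0.1. reject H0.

W+ = 9.5, W- = 68.5, W = min = 9.5, p = 0.020464, reject H0.


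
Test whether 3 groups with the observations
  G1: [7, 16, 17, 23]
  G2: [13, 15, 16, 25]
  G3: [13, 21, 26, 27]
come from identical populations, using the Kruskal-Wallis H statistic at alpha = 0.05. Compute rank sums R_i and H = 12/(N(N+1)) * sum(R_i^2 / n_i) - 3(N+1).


Step 1: Combine all N = 12 observations and assign midranks.
sorted (value, group, rank): (7,G1,1), (13,G2,2.5), (13,G3,2.5), (15,G2,4), (16,G1,5.5), (16,G2,5.5), (17,G1,7), (21,G3,8), (23,G1,9), (25,G2,10), (26,G3,11), (27,G3,12)
Step 2: Sum ranks within each group.
R_1 = 22.5 (n_1 = 4)
R_2 = 22 (n_2 = 4)
R_3 = 33.5 (n_3 = 4)
Step 3: H = 12/(N(N+1)) * sum(R_i^2/n_i) - 3(N+1)
     = 12/(12*13) * (22.5^2/4 + 22^2/4 + 33.5^2/4) - 3*13
     = 0.076923 * 528.125 - 39
     = 1.625000.
Step 4: Ties present; correction factor C = 1 - 12/(12^3 - 12) = 0.993007. Corrected H = 1.625000 / 0.993007 = 1.636444.
Step 5: Under H0, H ~ chi^2(2); p-value = 0.441216.
Step 6: alpha = 0.05. fail to reject H0.

H = 1.6364, df = 2, p = 0.441216, fail to reject H0.


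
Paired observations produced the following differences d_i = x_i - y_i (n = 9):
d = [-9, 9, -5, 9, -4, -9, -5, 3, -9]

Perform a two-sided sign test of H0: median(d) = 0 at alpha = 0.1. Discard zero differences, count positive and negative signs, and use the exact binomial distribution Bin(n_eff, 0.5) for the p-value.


Step 1: Discard zero differences. Original n = 9; n_eff = number of nonzero differences = 9.
Nonzero differences (with sign): -9, +9, -5, +9, -4, -9, -5, +3, -9
Step 2: Count signs: positive = 3, negative = 6.
Step 3: Under H0: P(positive) = 0.5, so the number of positives S ~ Bin(9, 0.5).
Step 4: Two-sided exact p-value = sum of Bin(9,0.5) probabilities at or below the observed probability = 0.507812.
Step 5: alpha = 0.1. fail to reject H0.

n_eff = 9, pos = 3, neg = 6, p = 0.507812, fail to reject H0.


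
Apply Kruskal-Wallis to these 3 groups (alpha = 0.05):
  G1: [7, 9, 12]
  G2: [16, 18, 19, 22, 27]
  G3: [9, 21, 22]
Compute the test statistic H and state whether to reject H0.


Step 1: Combine all N = 11 observations and assign midranks.
sorted (value, group, rank): (7,G1,1), (9,G1,2.5), (9,G3,2.5), (12,G1,4), (16,G2,5), (18,G2,6), (19,G2,7), (21,G3,8), (22,G2,9.5), (22,G3,9.5), (27,G2,11)
Step 2: Sum ranks within each group.
R_1 = 7.5 (n_1 = 3)
R_2 = 38.5 (n_2 = 5)
R_3 = 20 (n_3 = 3)
Step 3: H = 12/(N(N+1)) * sum(R_i^2/n_i) - 3(N+1)
     = 12/(11*12) * (7.5^2/3 + 38.5^2/5 + 20^2/3) - 3*12
     = 0.090909 * 448.533 - 36
     = 4.775758.
Step 4: Ties present; correction factor C = 1 - 12/(11^3 - 11) = 0.990909. Corrected H = 4.775758 / 0.990909 = 4.819572.
Step 5: Under H0, H ~ chi^2(2); p-value = 0.089835.
Step 6: alpha = 0.05. fail to reject H0.

H = 4.8196, df = 2, p = 0.089835, fail to reject H0.


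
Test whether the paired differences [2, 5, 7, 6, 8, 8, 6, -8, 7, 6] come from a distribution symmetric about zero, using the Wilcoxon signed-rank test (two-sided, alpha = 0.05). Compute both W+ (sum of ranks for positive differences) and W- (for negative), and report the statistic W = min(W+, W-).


Step 1: Drop any zero differences (none here) and take |d_i|.
|d| = [2, 5, 7, 6, 8, 8, 6, 8, 7, 6]
Step 2: Midrank |d_i| (ties get averaged ranks).
ranks: |2|->1, |5|->2, |7|->6.5, |6|->4, |8|->9, |8|->9, |6|->4, |8|->9, |7|->6.5, |6|->4
Step 3: Attach original signs; sum ranks with positive sign and with negative sign.
W+ = 1 + 2 + 6.5 + 4 + 9 + 9 + 4 + 6.5 + 4 = 46
W- = 9 = 9
(Check: W+ + W- = 55 should equal n(n+1)/2 = 55.)
Step 4: Test statistic W = min(W+, W-) = 9.
Step 5: Ties in |d|, so use the tie-corrected normal approximation.
        E[W] = n(n+1)/4 = 10*11/4 = 27.5.
        Tie groups: |d|=6 (t=3), |d|=7 (t=2), |d|=8 (t=3); sum(t^3 - t) = 54.
        Var[W] = n(n+1)(2n+1)/24 - sum(t^3-t)/48 = 2310/24 - 54/48 = 95.125.
        z = (W - E[W]) / sqrt(Var[W]) = (9 - 27.5) / 9.7532 = -1.8968.
        Two-sided p = 2*Phi(z) = 0.057853.
Step 6: alpha = 0.05. fail to reject H0.

W+ = 46, W- = 9, W = min = 9, p = 0.057853, fail to reject H0.


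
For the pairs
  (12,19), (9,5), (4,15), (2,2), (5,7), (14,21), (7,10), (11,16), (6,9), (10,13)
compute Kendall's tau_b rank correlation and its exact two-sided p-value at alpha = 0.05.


Step 1: Enumerate the 45 unordered pairs (i,j) with i<j and classify each by sign(x_j-x_i) * sign(y_j-y_i).
  (1,2):dx=-3,dy=-14->C; (1,3):dx=-8,dy=-4->C; (1,4):dx=-10,dy=-17->C; (1,5):dx=-7,dy=-12->C
  (1,6):dx=+2,dy=+2->C; (1,7):dx=-5,dy=-9->C; (1,8):dx=-1,dy=-3->C; (1,9):dx=-6,dy=-10->C
  (1,10):dx=-2,dy=-6->C; (2,3):dx=-5,dy=+10->D; (2,4):dx=-7,dy=-3->C; (2,5):dx=-4,dy=+2->D
  (2,6):dx=+5,dy=+16->C; (2,7):dx=-2,dy=+5->D; (2,8):dx=+2,dy=+11->C; (2,9):dx=-3,dy=+4->D
  (2,10):dx=+1,dy=+8->C; (3,4):dx=-2,dy=-13->C; (3,5):dx=+1,dy=-8->D; (3,6):dx=+10,dy=+6->C
  (3,7):dx=+3,dy=-5->D; (3,8):dx=+7,dy=+1->C; (3,9):dx=+2,dy=-6->D; (3,10):dx=+6,dy=-2->D
  (4,5):dx=+3,dy=+5->C; (4,6):dx=+12,dy=+19->C; (4,7):dx=+5,dy=+8->C; (4,8):dx=+9,dy=+14->C
  (4,9):dx=+4,dy=+7->C; (4,10):dx=+8,dy=+11->C; (5,6):dx=+9,dy=+14->C; (5,7):dx=+2,dy=+3->C
  (5,8):dx=+6,dy=+9->C; (5,9):dx=+1,dy=+2->C; (5,10):dx=+5,dy=+6->C; (6,7):dx=-7,dy=-11->C
  (6,8):dx=-3,dy=-5->C; (6,9):dx=-8,dy=-12->C; (6,10):dx=-4,dy=-8->C; (7,8):dx=+4,dy=+6->C
  (7,9):dx=-1,dy=-1->C; (7,10):dx=+3,dy=+3->C; (8,9):dx=-5,dy=-7->C; (8,10):dx=-1,dy=-3->C
  (9,10):dx=+4,dy=+4->C
Step 2: C = 37, D = 8, total pairs = 45.
Step 3: tau = (C - D)/(n(n-1)/2) = (37 - 8)/45 = 0.644444.
Step 4: Exact two-sided p-value (enumerate n! = 3628800 permutations of y under H0): p = 0.009148.
Step 5: alpha = 0.05. reject H0.

tau_b = 0.6444 (C=37, D=8), p = 0.009148, reject H0.


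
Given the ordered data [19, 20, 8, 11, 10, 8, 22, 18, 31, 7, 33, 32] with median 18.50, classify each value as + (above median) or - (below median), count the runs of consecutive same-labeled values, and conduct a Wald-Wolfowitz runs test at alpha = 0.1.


Step 1: Compute median = 18.50; label A = above, B = below.
Labels in order: AABBBBABABAA  (n_A = 6, n_B = 6)
Step 2: Count runs R = 7.
Step 3: Under H0 (random ordering), E[R] = 2*n_A*n_B/(n_A+n_B) + 1 = 2*6*6/12 + 1 = 7.0000.
        Var[R] = 2*n_A*n_B*(2*n_A*n_B - n_A - n_B) / ((n_A+n_B)^2 * (n_A+n_B-1)) = 4320/1584 = 2.7273.
        SD[R] = 1.6514.
Step 4: R = E[R], so z = 0 with no continuity correction.
Step 5: Two-sided p-value via normal approximation = 2*(1 - Phi(|z|)) = 1.000000.
Step 6: alpha = 0.1. fail to reject H0.

R = 7, z = 0.0000, p = 1.000000, fail to reject H0.


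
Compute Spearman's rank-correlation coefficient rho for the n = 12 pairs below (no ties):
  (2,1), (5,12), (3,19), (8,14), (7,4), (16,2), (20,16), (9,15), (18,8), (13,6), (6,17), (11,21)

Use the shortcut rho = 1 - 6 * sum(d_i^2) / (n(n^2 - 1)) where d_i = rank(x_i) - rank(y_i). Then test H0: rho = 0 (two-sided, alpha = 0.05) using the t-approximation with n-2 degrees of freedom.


Step 1: Rank x and y separately (midranks; no ties here).
rank(x): 2->1, 5->3, 3->2, 8->6, 7->5, 16->10, 20->12, 9->7, 18->11, 13->9, 6->4, 11->8
rank(y): 1->1, 12->6, 19->11, 14->7, 4->3, 2->2, 16->9, 15->8, 8->5, 6->4, 17->10, 21->12
Step 2: d_i = R_x(i) - R_y(i); compute d_i^2.
  (1-1)^2=0, (3-6)^2=9, (2-11)^2=81, (6-7)^2=1, (5-3)^2=4, (10-2)^2=64, (12-9)^2=9, (7-8)^2=1, (11-5)^2=36, (9-4)^2=25, (4-10)^2=36, (8-12)^2=16
sum(d^2) = 282.
Step 3: rho = 1 - 6*282 / (12*(12^2 - 1)) = 1 - 1692/1716 = 0.013986.
Step 4: Under H0, t = rho * sqrt((n-2)/(1-rho^2)) = 0.0442 ~ t(10).
Step 5: Two-sided p-value from the t-distribution with 10 df = 0.965590.
Step 6: alpha = 0.05. fail to reject H0.

rho = 0.0140, p = 0.965590, fail to reject H0 at alpha = 0.05.


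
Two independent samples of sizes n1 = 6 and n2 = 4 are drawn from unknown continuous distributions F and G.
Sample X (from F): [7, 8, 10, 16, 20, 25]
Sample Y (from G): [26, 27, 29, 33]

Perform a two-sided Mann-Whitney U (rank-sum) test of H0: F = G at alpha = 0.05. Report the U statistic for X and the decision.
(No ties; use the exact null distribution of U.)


Step 1: Combine and sort all 10 observations; assign midranks.
sorted (value, group): (7,X), (8,X), (10,X), (16,X), (20,X), (25,X), (26,Y), (27,Y), (29,Y), (33,Y)
ranks: 7->1, 8->2, 10->3, 16->4, 20->5, 25->6, 26->7, 27->8, 29->9, 33->10
Step 2: Rank sum for X: R1 = 1 + 2 + 3 + 4 + 5 + 6 = 21.
Step 3: U_X = R1 - n1(n1+1)/2 = 21 - 6*7/2 = 21 - 21 = 0.
       U_Y = n1*n2 - U_X = 24 - 0 = 24.
Step 4: No ties, so the exact null distribution of U (based on enumerating the C(10,6) = 210 equally likely rank assignments) gives the two-sided p-value.
Step 5: p-value = 0.009524; compare to alpha = 0.05. reject H0.

U_X = 0, p = 0.009524, reject H0 at alpha = 0.05.


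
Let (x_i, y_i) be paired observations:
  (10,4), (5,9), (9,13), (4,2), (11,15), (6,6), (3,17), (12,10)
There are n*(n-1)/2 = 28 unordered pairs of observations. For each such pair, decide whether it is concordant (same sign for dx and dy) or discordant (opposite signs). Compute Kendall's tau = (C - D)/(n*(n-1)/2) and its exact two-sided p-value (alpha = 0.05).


Step 1: Enumerate the 28 unordered pairs (i,j) with i<j and classify each by sign(x_j-x_i) * sign(y_j-y_i).
  (1,2):dx=-5,dy=+5->D; (1,3):dx=-1,dy=+9->D; (1,4):dx=-6,dy=-2->C; (1,5):dx=+1,dy=+11->C
  (1,6):dx=-4,dy=+2->D; (1,7):dx=-7,dy=+13->D; (1,8):dx=+2,dy=+6->C; (2,3):dx=+4,dy=+4->C
  (2,4):dx=-1,dy=-7->C; (2,5):dx=+6,dy=+6->C; (2,6):dx=+1,dy=-3->D; (2,7):dx=-2,dy=+8->D
  (2,8):dx=+7,dy=+1->C; (3,4):dx=-5,dy=-11->C; (3,5):dx=+2,dy=+2->C; (3,6):dx=-3,dy=-7->C
  (3,7):dx=-6,dy=+4->D; (3,8):dx=+3,dy=-3->D; (4,5):dx=+7,dy=+13->C; (4,6):dx=+2,dy=+4->C
  (4,7):dx=-1,dy=+15->D; (4,8):dx=+8,dy=+8->C; (5,6):dx=-5,dy=-9->C; (5,7):dx=-8,dy=+2->D
  (5,8):dx=+1,dy=-5->D; (6,7):dx=-3,dy=+11->D; (6,8):dx=+6,dy=+4->C; (7,8):dx=+9,dy=-7->D
Step 2: C = 15, D = 13, total pairs = 28.
Step 3: tau = (C - D)/(n(n-1)/2) = (15 - 13)/28 = 0.071429.
Step 4: Exact two-sided p-value (enumerate n! = 40320 permutations of y under H0): p = 0.904861.
Step 5: alpha = 0.05. fail to reject H0.

tau_b = 0.0714 (C=15, D=13), p = 0.904861, fail to reject H0.


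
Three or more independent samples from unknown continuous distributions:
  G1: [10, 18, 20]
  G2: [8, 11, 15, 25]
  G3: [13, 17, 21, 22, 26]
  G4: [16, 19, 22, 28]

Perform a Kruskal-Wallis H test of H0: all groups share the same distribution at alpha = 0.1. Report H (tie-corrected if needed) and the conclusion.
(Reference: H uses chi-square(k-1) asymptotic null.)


Step 1: Combine all N = 16 observations and assign midranks.
sorted (value, group, rank): (8,G2,1), (10,G1,2), (11,G2,3), (13,G3,4), (15,G2,5), (16,G4,6), (17,G3,7), (18,G1,8), (19,G4,9), (20,G1,10), (21,G3,11), (22,G3,12.5), (22,G4,12.5), (25,G2,14), (26,G3,15), (28,G4,16)
Step 2: Sum ranks within each group.
R_1 = 20 (n_1 = 3)
R_2 = 23 (n_2 = 4)
R_3 = 49.5 (n_3 = 5)
R_4 = 43.5 (n_4 = 4)
Step 3: H = 12/(N(N+1)) * sum(R_i^2/n_i) - 3(N+1)
     = 12/(16*17) * (20^2/3 + 23^2/4 + 49.5^2/5 + 43.5^2/4) - 3*17
     = 0.044118 * 1228.7 - 51
     = 3.207169.
Step 4: Ties present; correction factor C = 1 - 6/(16^3 - 16) = 0.998529. Corrected H = 3.207169 / 0.998529 = 3.211892.
Step 5: Under H0, H ~ chi^2(3); p-value = 0.360095.
Step 6: alpha = 0.1. fail to reject H0.

H = 3.2119, df = 3, p = 0.360095, fail to reject H0.


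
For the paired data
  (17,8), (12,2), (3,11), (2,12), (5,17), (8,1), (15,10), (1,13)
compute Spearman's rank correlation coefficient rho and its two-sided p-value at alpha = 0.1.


Step 1: Rank x and y separately (midranks; no ties here).
rank(x): 17->8, 12->6, 3->3, 2->2, 5->4, 8->5, 15->7, 1->1
rank(y): 8->3, 2->2, 11->5, 12->6, 17->8, 1->1, 10->4, 13->7
Step 2: d_i = R_x(i) - R_y(i); compute d_i^2.
  (8-3)^2=25, (6-2)^2=16, (3-5)^2=4, (2-6)^2=16, (4-8)^2=16, (5-1)^2=16, (7-4)^2=9, (1-7)^2=36
sum(d^2) = 138.
Step 3: rho = 1 - 6*138 / (8*(8^2 - 1)) = 1 - 828/504 = -0.642857.
Step 4: Under H0, t = rho * sqrt((n-2)/(1-rho^2)) = -2.0557 ~ t(6).
Step 5: Two-sided p-value from the t-distribution with 6 df = 0.085559.
Step 6: alpha = 0.1. reject H0.

rho = -0.6429, p = 0.085559, reject H0 at alpha = 0.1.


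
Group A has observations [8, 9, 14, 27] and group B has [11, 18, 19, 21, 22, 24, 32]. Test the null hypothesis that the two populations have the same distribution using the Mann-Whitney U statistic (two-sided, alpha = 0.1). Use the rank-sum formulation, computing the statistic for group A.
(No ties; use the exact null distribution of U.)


Step 1: Combine and sort all 11 observations; assign midranks.
sorted (value, group): (8,X), (9,X), (11,Y), (14,X), (18,Y), (19,Y), (21,Y), (22,Y), (24,Y), (27,X), (32,Y)
ranks: 8->1, 9->2, 11->3, 14->4, 18->5, 19->6, 21->7, 22->8, 24->9, 27->10, 32->11
Step 2: Rank sum for X: R1 = 1 + 2 + 4 + 10 = 17.
Step 3: U_X = R1 - n1(n1+1)/2 = 17 - 4*5/2 = 17 - 10 = 7.
       U_Y = n1*n2 - U_X = 28 - 7 = 21.
Step 4: No ties, so the exact null distribution of U (based on enumerating the C(11,4) = 330 equally likely rank assignments) gives the two-sided p-value.
Step 5: p-value = 0.230303; compare to alpha = 0.1. fail to reject H0.

U_X = 7, p = 0.230303, fail to reject H0 at alpha = 0.1.


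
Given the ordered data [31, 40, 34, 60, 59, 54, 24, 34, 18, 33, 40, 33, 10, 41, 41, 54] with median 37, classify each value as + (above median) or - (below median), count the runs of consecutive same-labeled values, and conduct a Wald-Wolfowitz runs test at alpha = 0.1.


Step 1: Compute median = 37; label A = above, B = below.
Labels in order: BABAAABBBBABBAAA  (n_A = 8, n_B = 8)
Step 2: Count runs R = 8.
Step 3: Under H0 (random ordering), E[R] = 2*n_A*n_B/(n_A+n_B) + 1 = 2*8*8/16 + 1 = 9.0000.
        Var[R] = 2*n_A*n_B*(2*n_A*n_B - n_A - n_B) / ((n_A+n_B)^2 * (n_A+n_B-1)) = 14336/3840 = 3.7333.
        SD[R] = 1.9322.
Step 4: Continuity-corrected z = (R + 0.5 - E[R]) / SD[R] = (8 + 0.5 - 9.0000) / 1.9322 = -0.2588.
Step 5: Two-sided p-value via normal approximation = 2*(1 - Phi(|z|)) = 0.795809.
Step 6: alpha = 0.1. fail to reject H0.

R = 8, z = -0.2588, p = 0.795809, fail to reject H0.


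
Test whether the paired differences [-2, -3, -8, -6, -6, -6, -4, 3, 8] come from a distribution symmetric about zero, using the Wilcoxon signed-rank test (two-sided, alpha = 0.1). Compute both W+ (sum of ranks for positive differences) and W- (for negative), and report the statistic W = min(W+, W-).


Step 1: Drop any zero differences (none here) and take |d_i|.
|d| = [2, 3, 8, 6, 6, 6, 4, 3, 8]
Step 2: Midrank |d_i| (ties get averaged ranks).
ranks: |2|->1, |3|->2.5, |8|->8.5, |6|->6, |6|->6, |6|->6, |4|->4, |3|->2.5, |8|->8.5
Step 3: Attach original signs; sum ranks with positive sign and with negative sign.
W+ = 2.5 + 8.5 = 11
W- = 1 + 2.5 + 8.5 + 6 + 6 + 6 + 4 = 34
(Check: W+ + W- = 45 should equal n(n+1)/2 = 45.)
Step 4: Test statistic W = min(W+, W-) = 11.
Step 5: Ties in |d|, so use the tie-corrected normal approximation.
        E[W] = n(n+1)/4 = 9*10/4 = 22.5.
        Tie groups: |d|=3 (t=2), |d|=6 (t=3), |d|=8 (t=2); sum(t^3 - t) = 36.
        Var[W] = n(n+1)(2n+1)/24 - sum(t^3-t)/48 = 1710/24 - 36/48 = 70.5.
        z = (W - E[W]) / sqrt(Var[W]) = (11 - 22.5) / 8.3964 = -1.3696.
        Two-sided p = 2*Phi(z) = 0.170802.
Step 6: alpha = 0.1. fail to reject H0.

W+ = 11, W- = 34, W = min = 11, p = 0.170802, fail to reject H0.
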